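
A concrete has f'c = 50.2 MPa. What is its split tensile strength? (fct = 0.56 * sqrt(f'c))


fct = 0.56 * sqrt(50.2)
= 0.56 * 7.085
= 3.968 MPa

3.968


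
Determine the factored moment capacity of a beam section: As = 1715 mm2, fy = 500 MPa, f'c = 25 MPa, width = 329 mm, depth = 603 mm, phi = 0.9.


a = As * fy / (0.85 * f'c * b)
= 1715 * 500 / (0.85 * 25 * 329)
= 122.6533 mm
Mn = As * fy * (d - a/2) / 10^6
= 464.4849 kN-m
phi*Mn = 0.9 * 464.4849 = 418.04 kN-m

418.04


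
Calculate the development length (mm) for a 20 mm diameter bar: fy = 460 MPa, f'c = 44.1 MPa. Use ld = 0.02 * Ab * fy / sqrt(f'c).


Ab = pi * 20^2 / 4 = 314.159 mm2
ld = 0.02 * 314.159 * 460 / sqrt(44.1)
= 435.2 mm

435.2


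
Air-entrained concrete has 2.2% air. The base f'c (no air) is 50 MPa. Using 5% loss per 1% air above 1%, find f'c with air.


Strength loss = (2.2 - 1) * 5 = 6.0%
f'c = 50 * (1 - 6.0/100)
= 47.0 MPa

47.0


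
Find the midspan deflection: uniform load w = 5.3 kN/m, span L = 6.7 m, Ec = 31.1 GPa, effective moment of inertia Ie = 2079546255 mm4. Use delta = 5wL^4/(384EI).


Convert: L = 6.7 m = 6700 mm, Ec = 31.1 GPa = 31100 MPa
delta = 5 * 5.3 * 6700^4 / (384 * 31100 * 2079546255)
= 2.15 mm

2.15


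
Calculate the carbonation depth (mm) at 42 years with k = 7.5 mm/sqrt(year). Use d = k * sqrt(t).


depth = k * sqrt(t)
= 7.5 * sqrt(42)
= 48.61 mm

48.61


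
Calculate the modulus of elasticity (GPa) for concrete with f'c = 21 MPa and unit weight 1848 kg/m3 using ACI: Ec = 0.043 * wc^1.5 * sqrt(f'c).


Ec = 0.043 * 1848^1.5 * sqrt(21) / 1000
= 15.65 GPa

15.65


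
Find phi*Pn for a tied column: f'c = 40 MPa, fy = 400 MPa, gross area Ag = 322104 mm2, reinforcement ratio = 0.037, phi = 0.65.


Ast = rho * Ag = 0.037 * 322104 = 11917.848 mm2
phi*Pn = 0.65 * 0.80 * (0.85 * 40 * (322104 - 11917.848) + 400 * 11917.848) / 1000
= 7963.0 kN

7963.0


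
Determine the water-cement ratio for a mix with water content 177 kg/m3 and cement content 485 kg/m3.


w/c = water / cement
w/c = 177 / 485 = 0.365

0.365


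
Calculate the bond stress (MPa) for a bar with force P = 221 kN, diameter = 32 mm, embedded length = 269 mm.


u = P / (pi * db * ld)
= 221 * 1000 / (pi * 32 * 269)
= 8.172 MPa

8.172


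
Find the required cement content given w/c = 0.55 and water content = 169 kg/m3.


Cement = water / (w/c)
= 169 / 0.55
= 307.3 kg/m3

307.3


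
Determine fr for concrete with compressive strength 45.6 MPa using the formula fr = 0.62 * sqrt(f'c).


fr = 0.62 * sqrt(45.6)
= 4.187 MPa

4.187


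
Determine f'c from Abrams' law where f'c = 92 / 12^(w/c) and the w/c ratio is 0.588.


f'c = 92 / 12^0.588
= 92 / 4.311
= 21.34 MPa

21.34


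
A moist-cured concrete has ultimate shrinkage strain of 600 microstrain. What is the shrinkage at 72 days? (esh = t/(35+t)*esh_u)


esh(72) = 72 / (35 + 72) * 600
= 72 / 107 * 600
= 403.7 microstrain

403.7


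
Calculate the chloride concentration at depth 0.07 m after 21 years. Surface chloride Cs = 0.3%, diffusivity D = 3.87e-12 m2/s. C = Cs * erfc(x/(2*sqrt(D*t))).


t_seconds = 21 * 365.25 * 24 * 3600 = 662709600.0 s
arg = 0.07 / (2 * sqrt(3.87e-12 * 662709600.0))
= 0.6911
erfc(0.6911) = 0.3284
C = 0.3 * 0.3284 = 0.0985%

0.0985


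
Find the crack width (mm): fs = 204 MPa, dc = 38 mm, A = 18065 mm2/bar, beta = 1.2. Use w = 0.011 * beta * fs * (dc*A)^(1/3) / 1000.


w = 0.011 * beta * fs * (dc * A)^(1/3) / 1000
= 0.011 * 1.2 * 204 * (38 * 18065)^(1/3) / 1000
= 0.238 mm

0.238


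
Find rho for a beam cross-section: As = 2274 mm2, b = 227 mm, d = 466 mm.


rho = As / (b * d)
= 2274 / (227 * 466)
= 0.0215

0.0215


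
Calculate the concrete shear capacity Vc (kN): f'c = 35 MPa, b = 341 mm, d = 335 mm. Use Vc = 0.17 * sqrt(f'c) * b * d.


Vc = 0.17 * sqrt(35) * 341 * 335 / 1000
= 114.89 kN

114.89


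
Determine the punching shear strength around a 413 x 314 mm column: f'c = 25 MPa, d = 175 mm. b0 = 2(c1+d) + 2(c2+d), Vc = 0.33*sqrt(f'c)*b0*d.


b0 = 2*(413 + 175) + 2*(314 + 175) = 2154 mm
Vc = 0.33 * sqrt(25) * 2154 * 175 / 1000
= 621.97 kN

621.97


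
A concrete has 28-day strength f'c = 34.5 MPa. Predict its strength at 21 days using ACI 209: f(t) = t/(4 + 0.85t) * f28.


f(21) = 21 / (4 + 0.85 * 21) * 34.5
= 21 / 21.85 * 34.5
= 33.16 MPa

33.16


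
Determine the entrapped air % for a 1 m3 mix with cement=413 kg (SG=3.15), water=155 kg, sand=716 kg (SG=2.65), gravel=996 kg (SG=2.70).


Vol cement = 413 / (3.15 * 1000) = 0.131111 m3
Vol water = 155 / 1000 = 0.155 m3
Vol sand = 716 / (2.65 * 1000) = 0.270189 m3
Vol gravel = 996 / (2.70 * 1000) = 0.368889 m3
Total solid + water volume = 0.925189 m3
Air = (1 - 0.925189) * 100 = 7.48%

7.48


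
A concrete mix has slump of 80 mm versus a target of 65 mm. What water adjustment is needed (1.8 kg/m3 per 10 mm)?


Difference = 65 - 80 = -15 mm
Water adjustment = -15 * 1.8 / 10 = -2.7 kg/m3

-2.7


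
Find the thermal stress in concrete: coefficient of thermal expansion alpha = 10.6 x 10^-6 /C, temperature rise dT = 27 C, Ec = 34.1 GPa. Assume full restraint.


sigma = alpha * dT * Ec
= 10.6e-6 * 27 * 34.1 * 1000
= 9.759 MPa

9.759


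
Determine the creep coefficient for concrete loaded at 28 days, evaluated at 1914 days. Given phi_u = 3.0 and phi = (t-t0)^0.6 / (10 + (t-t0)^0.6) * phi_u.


dt = 1914 - 28 = 1886
phi = 1886^0.6 / (10 + 1886^0.6) * 3.0
= 2.707

2.707


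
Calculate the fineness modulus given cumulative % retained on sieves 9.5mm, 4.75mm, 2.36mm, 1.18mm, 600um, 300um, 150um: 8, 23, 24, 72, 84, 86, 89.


FM = sum(cumulative % retained) / 100
= 386 / 100
= 3.86

3.86


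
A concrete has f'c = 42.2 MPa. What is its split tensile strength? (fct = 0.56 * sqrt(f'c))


fct = 0.56 * sqrt(42.2)
= 0.56 * 6.496
= 3.638 MPa

3.638


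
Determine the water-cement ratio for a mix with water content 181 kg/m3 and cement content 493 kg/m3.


w/c = water / cement
w/c = 181 / 493 = 0.367

0.367


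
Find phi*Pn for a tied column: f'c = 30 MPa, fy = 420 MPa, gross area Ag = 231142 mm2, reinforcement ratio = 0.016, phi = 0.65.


Ast = rho * Ag = 0.016 * 231142 = 3698.272 mm2
phi*Pn = 0.65 * 0.80 * (0.85 * 30 * (231142 - 3698.272) + 420 * 3698.272) / 1000
= 3823.61 kN

3823.61


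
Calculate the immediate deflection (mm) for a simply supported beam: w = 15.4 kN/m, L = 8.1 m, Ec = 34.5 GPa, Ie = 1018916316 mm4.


Convert: L = 8.1 m = 8100 mm, Ec = 34.5 GPa = 34500 MPa
delta = 5 * 15.4 * 8100^4 / (384 * 34500 * 1018916316)
= 24.56 mm

24.56


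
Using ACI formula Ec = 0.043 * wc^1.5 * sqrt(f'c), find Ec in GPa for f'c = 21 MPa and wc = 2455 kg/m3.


Ec = 0.043 * 2455^1.5 * sqrt(21) / 1000
= 23.97 GPa

23.97


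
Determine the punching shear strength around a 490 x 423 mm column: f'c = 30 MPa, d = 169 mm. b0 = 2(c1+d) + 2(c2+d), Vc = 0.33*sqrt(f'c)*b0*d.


b0 = 2*(490 + 169) + 2*(423 + 169) = 2502 mm
Vc = 0.33 * sqrt(30) * 2502 * 169 / 1000
= 764.27 kN

764.27


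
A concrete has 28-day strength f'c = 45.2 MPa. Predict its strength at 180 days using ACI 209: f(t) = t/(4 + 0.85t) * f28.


f(180) = 180 / (4 + 0.85 * 180) * 45.2
= 180 / 157.0 * 45.2
= 51.82 MPa

51.82


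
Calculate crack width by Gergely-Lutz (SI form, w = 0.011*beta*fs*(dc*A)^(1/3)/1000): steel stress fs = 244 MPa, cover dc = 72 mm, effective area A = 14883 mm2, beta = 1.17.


w = 0.011 * beta * fs * (dc * A)^(1/3) / 1000
= 0.011 * 1.17 * 244 * (72 * 14883)^(1/3) / 1000
= 0.321 mm

0.321


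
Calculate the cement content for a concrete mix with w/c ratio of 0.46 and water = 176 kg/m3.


Cement = water / (w/c)
= 176 / 0.46
= 382.6 kg/m3

382.6


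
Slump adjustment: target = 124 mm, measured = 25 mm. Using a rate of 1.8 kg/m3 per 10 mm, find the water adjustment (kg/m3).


Difference = 124 - 25 = 99 mm
Water adjustment = 99 * 1.8 / 10 = 17.8 kg/m3

17.8


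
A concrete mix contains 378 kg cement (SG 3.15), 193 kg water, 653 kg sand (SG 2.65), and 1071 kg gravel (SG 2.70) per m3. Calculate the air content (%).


Vol cement = 378 / (3.15 * 1000) = 0.12 m3
Vol water = 193 / 1000 = 0.193 m3
Vol sand = 653 / (2.65 * 1000) = 0.246415 m3
Vol gravel = 1071 / (2.70 * 1000) = 0.396667 m3
Total solid + water volume = 0.956082 m3
Air = (1 - 0.956082) * 100 = 4.39%

4.39


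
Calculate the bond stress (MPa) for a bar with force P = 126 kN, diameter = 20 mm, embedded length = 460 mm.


u = P / (pi * db * ld)
= 126 * 1000 / (pi * 20 * 460)
= 4.359 MPa

4.359


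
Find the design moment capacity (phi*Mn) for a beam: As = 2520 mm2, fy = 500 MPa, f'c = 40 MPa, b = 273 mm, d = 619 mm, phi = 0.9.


a = As * fy / (0.85 * f'c * b)
= 2520 * 500 / (0.85 * 40 * 273)
= 135.7466 mm
Mn = As * fy * (d - a/2) / 10^6
= 694.4196 kN-m
phi*Mn = 0.9 * 694.4196 = 624.98 kN-m

624.98


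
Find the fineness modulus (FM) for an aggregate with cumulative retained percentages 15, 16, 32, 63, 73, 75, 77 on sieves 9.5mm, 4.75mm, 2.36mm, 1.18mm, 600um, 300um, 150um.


FM = sum(cumulative % retained) / 100
= 351 / 100
= 3.51

3.51


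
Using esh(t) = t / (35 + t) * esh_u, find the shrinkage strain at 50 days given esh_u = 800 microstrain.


esh(50) = 50 / (35 + 50) * 800
= 50 / 85 * 800
= 470.6 microstrain

470.6


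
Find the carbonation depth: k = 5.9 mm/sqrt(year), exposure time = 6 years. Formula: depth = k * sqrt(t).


depth = k * sqrt(t)
= 5.9 * sqrt(6)
= 14.45 mm

14.45


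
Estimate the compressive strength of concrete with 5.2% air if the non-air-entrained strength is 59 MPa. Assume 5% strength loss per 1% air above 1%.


Strength loss = (5.2 - 1) * 5 = 21.0%
f'c = 59 * (1 - 21.0/100)
= 46.61 MPa

46.61


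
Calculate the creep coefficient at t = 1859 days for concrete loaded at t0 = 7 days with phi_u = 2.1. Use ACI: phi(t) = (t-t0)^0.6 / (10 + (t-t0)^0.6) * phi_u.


dt = 1859 - 7 = 1852
phi = 1852^0.6 / (10 + 1852^0.6) * 2.1
= 1.893

1.893


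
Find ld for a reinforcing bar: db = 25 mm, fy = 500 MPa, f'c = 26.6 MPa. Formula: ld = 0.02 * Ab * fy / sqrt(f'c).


Ab = pi * 25^2 / 4 = 490.874 mm2
ld = 0.02 * 490.874 * 500 / sqrt(26.6)
= 951.8 mm

951.8


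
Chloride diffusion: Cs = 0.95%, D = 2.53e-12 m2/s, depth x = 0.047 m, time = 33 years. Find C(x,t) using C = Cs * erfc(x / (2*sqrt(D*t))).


t_seconds = 33 * 365.25 * 24 * 3600 = 1041400800.0 s
arg = 0.047 / (2 * sqrt(2.53e-12 * 1041400800.0))
= 0.4578
erfc(0.4578) = 0.5173
C = 0.95 * 0.5173 = 0.4915%

0.4915


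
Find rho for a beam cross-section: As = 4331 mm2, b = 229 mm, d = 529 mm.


rho = As / (b * d)
= 4331 / (229 * 529)
= 0.0358

0.0358


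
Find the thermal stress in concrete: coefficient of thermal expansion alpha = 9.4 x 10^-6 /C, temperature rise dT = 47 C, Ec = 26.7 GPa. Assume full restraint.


sigma = alpha * dT * Ec
= 9.4e-6 * 47 * 26.7 * 1000
= 11.796 MPa

11.796


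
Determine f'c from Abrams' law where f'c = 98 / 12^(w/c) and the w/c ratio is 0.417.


f'c = 98 / 12^0.417
= 98 / 2.819
= 34.77 MPa

34.77


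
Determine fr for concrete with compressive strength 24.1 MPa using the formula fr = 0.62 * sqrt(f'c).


fr = 0.62 * sqrt(24.1)
= 3.044 MPa

3.044


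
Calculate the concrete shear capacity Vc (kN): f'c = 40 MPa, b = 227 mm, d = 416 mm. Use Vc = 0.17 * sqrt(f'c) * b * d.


Vc = 0.17 * sqrt(40) * 227 * 416 / 1000
= 101.53 kN

101.53


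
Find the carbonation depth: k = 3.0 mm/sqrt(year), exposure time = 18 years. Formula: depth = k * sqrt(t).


depth = k * sqrt(t)
= 3.0 * sqrt(18)
= 12.73 mm

12.73


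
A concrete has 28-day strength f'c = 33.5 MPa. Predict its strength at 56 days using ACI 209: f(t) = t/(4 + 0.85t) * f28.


f(56) = 56 / (4 + 0.85 * 56) * 33.5
= 56 / 51.6 * 33.5
= 36.36 MPa

36.36


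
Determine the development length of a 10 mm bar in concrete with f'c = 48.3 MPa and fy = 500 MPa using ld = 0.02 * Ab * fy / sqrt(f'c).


Ab = pi * 10^2 / 4 = 78.54 mm2
ld = 0.02 * 78.54 * 500 / sqrt(48.3)
= 113.0 mm

113.0


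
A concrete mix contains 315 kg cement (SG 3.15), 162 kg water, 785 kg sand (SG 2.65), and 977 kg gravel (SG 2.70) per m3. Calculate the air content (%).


Vol cement = 315 / (3.15 * 1000) = 0.1 m3
Vol water = 162 / 1000 = 0.162 m3
Vol sand = 785 / (2.65 * 1000) = 0.296226 m3
Vol gravel = 977 / (2.70 * 1000) = 0.361852 m3
Total solid + water volume = 0.920078 m3
Air = (1 - 0.920078) * 100 = 7.99%

7.99


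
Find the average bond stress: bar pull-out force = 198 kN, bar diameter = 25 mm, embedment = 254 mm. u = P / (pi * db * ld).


u = P / (pi * db * ld)
= 198 * 1000 / (pi * 25 * 254)
= 9.925 MPa

9.925


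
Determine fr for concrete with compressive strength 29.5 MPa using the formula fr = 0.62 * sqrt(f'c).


fr = 0.62 * sqrt(29.5)
= 3.367 MPa

3.367


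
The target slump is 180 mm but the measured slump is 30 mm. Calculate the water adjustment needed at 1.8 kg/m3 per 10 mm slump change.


Difference = 180 - 30 = 150 mm
Water adjustment = 150 * 1.8 / 10 = 27.0 kg/m3

27.0


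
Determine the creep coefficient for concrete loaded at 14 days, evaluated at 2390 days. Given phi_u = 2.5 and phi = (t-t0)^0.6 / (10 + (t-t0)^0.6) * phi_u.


dt = 2390 - 14 = 2376
phi = 2376^0.6 / (10 + 2376^0.6) * 2.5
= 2.285

2.285


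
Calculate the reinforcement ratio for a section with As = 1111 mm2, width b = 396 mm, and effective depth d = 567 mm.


rho = As / (b * d)
= 1111 / (396 * 567)
= 0.0049

0.0049


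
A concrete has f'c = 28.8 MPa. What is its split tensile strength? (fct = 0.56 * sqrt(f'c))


fct = 0.56 * sqrt(28.8)
= 0.56 * 5.367
= 3.005 MPa

3.005


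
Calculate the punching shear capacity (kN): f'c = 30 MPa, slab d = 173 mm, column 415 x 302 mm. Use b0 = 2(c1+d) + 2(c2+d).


b0 = 2*(415 + 173) + 2*(302 + 173) = 2126 mm
Vc = 0.33 * sqrt(30) * 2126 * 173 / 1000
= 664.79 kN

664.79


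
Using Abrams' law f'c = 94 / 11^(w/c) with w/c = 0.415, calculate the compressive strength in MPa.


f'c = 94 / 11^0.415
= 94 / 2.705
= 34.75 MPa

34.75


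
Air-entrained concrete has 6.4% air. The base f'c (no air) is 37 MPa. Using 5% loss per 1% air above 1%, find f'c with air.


Strength loss = (6.4 - 1) * 5 = 27.0%
f'c = 37 * (1 - 27.0/100)
= 27.01 MPa

27.01


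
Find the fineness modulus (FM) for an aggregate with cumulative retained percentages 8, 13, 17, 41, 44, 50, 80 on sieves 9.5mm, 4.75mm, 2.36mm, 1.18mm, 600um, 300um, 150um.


FM = sum(cumulative % retained) / 100
= 253 / 100
= 2.53

2.53


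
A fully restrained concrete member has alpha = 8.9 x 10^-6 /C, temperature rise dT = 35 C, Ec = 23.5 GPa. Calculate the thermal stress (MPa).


sigma = alpha * dT * Ec
= 8.9e-6 * 35 * 23.5 * 1000
= 7.32 MPa

7.32


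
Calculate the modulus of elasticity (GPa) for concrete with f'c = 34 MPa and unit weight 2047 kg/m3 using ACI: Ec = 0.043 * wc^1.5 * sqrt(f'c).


Ec = 0.043 * 2047^1.5 * sqrt(34) / 1000
= 23.22 GPa

23.22


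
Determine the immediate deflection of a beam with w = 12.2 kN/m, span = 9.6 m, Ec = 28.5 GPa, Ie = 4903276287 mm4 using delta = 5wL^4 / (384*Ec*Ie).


Convert: L = 9.6 m = 9600 mm, Ec = 28.5 GPa = 28500 MPa
delta = 5 * 12.2 * 9600^4 / (384 * 28500 * 4903276287)
= 9.66 mm

9.66


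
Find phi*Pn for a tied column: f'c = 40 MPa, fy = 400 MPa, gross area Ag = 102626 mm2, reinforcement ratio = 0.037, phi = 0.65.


Ast = rho * Ag = 0.037 * 102626 = 3797.162 mm2
phi*Pn = 0.65 * 0.80 * (0.85 * 40 * (102626 - 3797.162) + 400 * 3797.162) / 1000
= 2537.1 kN

2537.1


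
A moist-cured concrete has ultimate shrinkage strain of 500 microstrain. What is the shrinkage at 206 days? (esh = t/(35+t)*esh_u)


esh(206) = 206 / (35 + 206) * 500
= 206 / 241 * 500
= 427.4 microstrain

427.4


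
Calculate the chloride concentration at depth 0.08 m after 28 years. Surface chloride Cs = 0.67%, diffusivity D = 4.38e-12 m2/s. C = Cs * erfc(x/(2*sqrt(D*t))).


t_seconds = 28 * 365.25 * 24 * 3600 = 883612800.0 s
arg = 0.08 / (2 * sqrt(4.38e-12 * 883612800.0))
= 0.643
erfc(0.643) = 0.3632
C = 0.67 * 0.3632 = 0.2433%

0.2433


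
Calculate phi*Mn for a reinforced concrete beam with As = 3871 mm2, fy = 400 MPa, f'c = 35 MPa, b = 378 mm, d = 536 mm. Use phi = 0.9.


a = As * fy / (0.85 * f'c * b)
= 3871 * 400 / (0.85 * 35 * 378)
= 137.6906 mm
Mn = As * fy * (d - a/2) / 10^6
= 723.3423 kN-m
phi*Mn = 0.9 * 723.3423 = 651.01 kN-m

651.01


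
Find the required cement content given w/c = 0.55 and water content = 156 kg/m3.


Cement = water / (w/c)
= 156 / 0.55
= 283.6 kg/m3

283.6


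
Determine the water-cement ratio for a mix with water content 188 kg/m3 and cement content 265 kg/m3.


w/c = water / cement
w/c = 188 / 265 = 0.709

0.709


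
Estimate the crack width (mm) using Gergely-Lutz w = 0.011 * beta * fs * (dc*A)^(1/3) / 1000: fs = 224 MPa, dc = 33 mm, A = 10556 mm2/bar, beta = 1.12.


w = 0.011 * beta * fs * (dc * A)^(1/3) / 1000
= 0.011 * 1.12 * 224 * (33 * 10556)^(1/3) / 1000
= 0.194 mm

0.194


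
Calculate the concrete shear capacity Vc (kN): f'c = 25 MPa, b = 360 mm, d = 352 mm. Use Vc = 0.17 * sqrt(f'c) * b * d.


Vc = 0.17 * sqrt(25) * 360 * 352 / 1000
= 107.71 kN

107.71


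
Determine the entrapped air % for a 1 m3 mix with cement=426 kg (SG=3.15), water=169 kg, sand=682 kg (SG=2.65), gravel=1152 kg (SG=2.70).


Vol cement = 426 / (3.15 * 1000) = 0.135238 m3
Vol water = 169 / 1000 = 0.169 m3
Vol sand = 682 / (2.65 * 1000) = 0.257358 m3
Vol gravel = 1152 / (2.70 * 1000) = 0.426667 m3
Total solid + water volume = 0.988263 m3
Air = (1 - 0.988263) * 100 = 1.17%

1.17


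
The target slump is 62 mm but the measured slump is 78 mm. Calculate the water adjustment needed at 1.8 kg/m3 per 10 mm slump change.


Difference = 62 - 78 = -16 mm
Water adjustment = -16 * 1.8 / 10 = -2.9 kg/m3

-2.9


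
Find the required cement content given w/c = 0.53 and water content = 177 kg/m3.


Cement = water / (w/c)
= 177 / 0.53
= 334.0 kg/m3

334.0


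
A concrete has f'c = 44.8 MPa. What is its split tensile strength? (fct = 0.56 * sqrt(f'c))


fct = 0.56 * sqrt(44.8)
= 0.56 * 6.693
= 3.748 MPa

3.748


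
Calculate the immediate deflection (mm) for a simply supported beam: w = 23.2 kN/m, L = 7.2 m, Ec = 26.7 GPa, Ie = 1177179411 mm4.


Convert: L = 7.2 m = 7200 mm, Ec = 26.7 GPa = 26700 MPa
delta = 5 * 23.2 * 7200^4 / (384 * 26700 * 1177179411)
= 25.83 mm

25.83


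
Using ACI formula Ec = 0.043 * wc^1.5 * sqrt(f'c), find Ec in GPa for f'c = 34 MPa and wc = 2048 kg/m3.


Ec = 0.043 * 2048^1.5 * sqrt(34) / 1000
= 23.24 GPa

23.24


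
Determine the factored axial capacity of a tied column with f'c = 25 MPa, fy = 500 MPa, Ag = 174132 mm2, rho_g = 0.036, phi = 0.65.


Ast = rho * Ag = 0.036 * 174132 = 6268.752 mm2
phi*Pn = 0.65 * 0.80 * (0.85 * 25 * (174132 - 6268.752) + 500 * 6268.752) / 1000
= 3484.76 kN

3484.76


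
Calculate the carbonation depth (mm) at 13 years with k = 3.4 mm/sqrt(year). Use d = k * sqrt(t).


depth = k * sqrt(t)
= 3.4 * sqrt(13)
= 12.26 mm

12.26


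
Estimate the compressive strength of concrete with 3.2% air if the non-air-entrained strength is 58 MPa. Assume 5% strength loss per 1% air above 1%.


Strength loss = (3.2 - 1) * 5 = 11.0%
f'c = 58 * (1 - 11.0/100)
= 51.62 MPa

51.62


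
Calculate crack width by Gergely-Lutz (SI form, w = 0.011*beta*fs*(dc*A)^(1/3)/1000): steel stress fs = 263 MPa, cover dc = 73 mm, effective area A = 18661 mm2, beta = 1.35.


w = 0.011 * beta * fs * (dc * A)^(1/3) / 1000
= 0.011 * 1.35 * 263 * (73 * 18661)^(1/3) / 1000
= 0.433 mm

0.433


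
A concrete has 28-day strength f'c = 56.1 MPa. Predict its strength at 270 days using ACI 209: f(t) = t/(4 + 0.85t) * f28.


f(270) = 270 / (4 + 0.85 * 270) * 56.1
= 270 / 233.5 * 56.1
= 64.87 MPa

64.87


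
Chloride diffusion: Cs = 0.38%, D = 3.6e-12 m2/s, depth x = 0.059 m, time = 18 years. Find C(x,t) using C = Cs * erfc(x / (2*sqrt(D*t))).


t_seconds = 18 * 365.25 * 24 * 3600 = 568036800.0 s
arg = 0.059 / (2 * sqrt(3.6e-12 * 568036800.0))
= 0.6524
erfc(0.6524) = 0.3562
C = 0.38 * 0.3562 = 0.1354%

0.1354


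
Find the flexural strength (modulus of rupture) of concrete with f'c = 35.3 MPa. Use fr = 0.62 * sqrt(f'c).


fr = 0.62 * sqrt(35.3)
= 3.684 MPa

3.684


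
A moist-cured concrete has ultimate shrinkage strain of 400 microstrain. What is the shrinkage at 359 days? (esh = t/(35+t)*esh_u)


esh(359) = 359 / (35 + 359) * 400
= 359 / 394 * 400
= 364.5 microstrain

364.5


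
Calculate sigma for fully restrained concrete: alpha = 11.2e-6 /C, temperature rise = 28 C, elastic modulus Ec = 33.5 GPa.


sigma = alpha * dT * Ec
= 11.2e-6 * 28 * 33.5 * 1000
= 10.506 MPa

10.506


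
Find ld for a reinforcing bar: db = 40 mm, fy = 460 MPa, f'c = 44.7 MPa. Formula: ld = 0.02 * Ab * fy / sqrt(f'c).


Ab = pi * 40^2 / 4 = 1256.637 mm2
ld = 0.02 * 1256.637 * 460 / sqrt(44.7)
= 1729.2 mm

1729.2


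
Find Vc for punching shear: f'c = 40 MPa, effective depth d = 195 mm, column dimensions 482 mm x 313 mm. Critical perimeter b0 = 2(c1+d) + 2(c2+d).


b0 = 2*(482 + 195) + 2*(313 + 195) = 2370 mm
Vc = 0.33 * sqrt(40) * 2370 * 195 / 1000
= 964.55 kN

964.55


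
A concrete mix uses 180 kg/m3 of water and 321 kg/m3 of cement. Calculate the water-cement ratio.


w/c = water / cement
w/c = 180 / 321 = 0.561

0.561


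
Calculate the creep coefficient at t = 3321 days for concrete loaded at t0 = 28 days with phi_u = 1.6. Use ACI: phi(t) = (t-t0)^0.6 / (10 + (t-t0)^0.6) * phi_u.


dt = 3321 - 28 = 3293
phi = 3293^0.6 / (10 + 3293^0.6) * 1.6
= 1.485

1.485


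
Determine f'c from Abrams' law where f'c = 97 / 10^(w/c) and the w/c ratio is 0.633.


f'c = 97 / 10^0.633
= 97 / 4.295
= 22.58 MPa

22.58


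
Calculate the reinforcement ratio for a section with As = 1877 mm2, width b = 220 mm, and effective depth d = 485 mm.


rho = As / (b * d)
= 1877 / (220 * 485)
= 0.0176

0.0176


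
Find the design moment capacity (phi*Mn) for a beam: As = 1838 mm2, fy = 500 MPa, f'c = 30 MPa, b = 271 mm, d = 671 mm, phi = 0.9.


a = As * fy / (0.85 * f'c * b)
= 1838 * 500 / (0.85 * 30 * 271)
= 132.986 mm
Mn = As * fy * (d - a/2) / 10^6
= 555.5419 kN-m
phi*Mn = 0.9 * 555.5419 = 499.99 kN-m

499.99


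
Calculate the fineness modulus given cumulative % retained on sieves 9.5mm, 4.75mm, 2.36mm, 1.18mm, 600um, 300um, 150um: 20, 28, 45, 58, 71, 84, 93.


FM = sum(cumulative % retained) / 100
= 399 / 100
= 3.99

3.99


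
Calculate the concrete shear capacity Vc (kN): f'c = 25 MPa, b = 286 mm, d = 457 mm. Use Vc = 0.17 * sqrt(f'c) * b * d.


Vc = 0.17 * sqrt(25) * 286 * 457 / 1000
= 111.1 kN

111.1


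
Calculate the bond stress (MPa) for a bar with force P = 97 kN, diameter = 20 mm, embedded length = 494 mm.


u = P / (pi * db * ld)
= 97 * 1000 / (pi * 20 * 494)
= 3.125 MPa

3.125


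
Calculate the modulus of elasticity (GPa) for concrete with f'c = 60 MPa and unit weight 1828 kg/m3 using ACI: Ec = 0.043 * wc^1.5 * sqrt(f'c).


Ec = 0.043 * 1828^1.5 * sqrt(60) / 1000
= 26.03 GPa

26.03


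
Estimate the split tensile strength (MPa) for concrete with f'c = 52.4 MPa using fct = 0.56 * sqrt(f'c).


fct = 0.56 * sqrt(52.4)
= 0.56 * 7.239
= 4.054 MPa

4.054


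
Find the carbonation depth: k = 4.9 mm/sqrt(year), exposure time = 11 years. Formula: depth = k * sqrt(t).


depth = k * sqrt(t)
= 4.9 * sqrt(11)
= 16.25 mm

16.25


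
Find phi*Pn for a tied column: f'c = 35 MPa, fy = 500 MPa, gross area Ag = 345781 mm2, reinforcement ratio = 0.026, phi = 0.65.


Ast = rho * Ag = 0.026 * 345781 = 8990.306 mm2
phi*Pn = 0.65 * 0.80 * (0.85 * 35 * (345781 - 8990.306) + 500 * 8990.306) / 1000
= 7547.63 kN

7547.63


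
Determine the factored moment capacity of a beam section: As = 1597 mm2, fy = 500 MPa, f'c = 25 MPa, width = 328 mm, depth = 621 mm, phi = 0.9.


a = As * fy / (0.85 * f'c * b)
= 1597 * 500 / (0.85 * 25 * 328)
= 114.5624 mm
Mn = As * fy * (d - a/2) / 10^6
= 450.1295 kN-m
phi*Mn = 0.9 * 450.1295 = 405.12 kN-m

405.12


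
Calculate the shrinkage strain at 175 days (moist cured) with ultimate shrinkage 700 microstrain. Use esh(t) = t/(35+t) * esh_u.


esh(175) = 175 / (35 + 175) * 700
= 175 / 210 * 700
= 583.3 microstrain

583.3


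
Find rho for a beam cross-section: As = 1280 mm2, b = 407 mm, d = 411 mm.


rho = As / (b * d)
= 1280 / (407 * 411)
= 0.0077

0.0077


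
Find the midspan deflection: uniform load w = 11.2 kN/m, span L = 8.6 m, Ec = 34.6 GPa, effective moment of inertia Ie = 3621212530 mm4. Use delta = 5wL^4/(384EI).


Convert: L = 8.6 m = 8600 mm, Ec = 34.6 GPa = 34600 MPa
delta = 5 * 11.2 * 8600^4 / (384 * 34600 * 3621212530)
= 6.37 mm

6.37


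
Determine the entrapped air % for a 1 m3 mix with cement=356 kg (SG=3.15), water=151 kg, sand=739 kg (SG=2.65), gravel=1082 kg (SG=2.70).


Vol cement = 356 / (3.15 * 1000) = 0.113016 m3
Vol water = 151 / 1000 = 0.151 m3
Vol sand = 739 / (2.65 * 1000) = 0.278868 m3
Vol gravel = 1082 / (2.70 * 1000) = 0.400741 m3
Total solid + water volume = 0.943625 m3
Air = (1 - 0.943625) * 100 = 5.64%

5.64


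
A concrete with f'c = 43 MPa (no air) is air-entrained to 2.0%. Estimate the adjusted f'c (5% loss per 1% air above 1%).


Strength loss = (2.0 - 1) * 5 = 5.0%
f'c = 43 * (1 - 5.0/100)
= 40.85 MPa

40.85


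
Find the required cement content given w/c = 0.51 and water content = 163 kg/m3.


Cement = water / (w/c)
= 163 / 0.51
= 319.6 kg/m3

319.6


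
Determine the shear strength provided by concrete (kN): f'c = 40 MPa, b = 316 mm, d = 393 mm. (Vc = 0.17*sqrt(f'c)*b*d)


Vc = 0.17 * sqrt(40) * 316 * 393 / 1000
= 133.52 kN

133.52


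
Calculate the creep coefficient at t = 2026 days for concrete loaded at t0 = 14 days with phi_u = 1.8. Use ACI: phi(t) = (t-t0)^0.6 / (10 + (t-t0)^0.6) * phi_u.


dt = 2026 - 14 = 2012
phi = 2012^0.6 / (10 + 2012^0.6) * 1.8
= 1.63

1.63


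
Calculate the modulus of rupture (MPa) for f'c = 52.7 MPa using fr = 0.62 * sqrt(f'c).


fr = 0.62 * sqrt(52.7)
= 4.501 MPa

4.501


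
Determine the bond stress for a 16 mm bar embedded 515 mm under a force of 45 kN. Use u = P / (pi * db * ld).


u = P / (pi * db * ld)
= 45 * 1000 / (pi * 16 * 515)
= 1.738 MPa

1.738


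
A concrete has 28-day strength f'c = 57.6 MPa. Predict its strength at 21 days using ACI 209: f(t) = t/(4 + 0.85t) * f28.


f(21) = 21 / (4 + 0.85 * 21) * 57.6
= 21 / 21.85 * 57.6
= 55.36 MPa

55.36


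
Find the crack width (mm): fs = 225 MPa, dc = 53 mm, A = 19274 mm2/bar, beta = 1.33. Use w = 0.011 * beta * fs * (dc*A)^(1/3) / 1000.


w = 0.011 * beta * fs * (dc * A)^(1/3) / 1000
= 0.011 * 1.33 * 225 * (53 * 19274)^(1/3) / 1000
= 0.332 mm

0.332


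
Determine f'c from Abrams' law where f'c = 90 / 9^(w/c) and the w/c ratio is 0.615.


f'c = 90 / 9^0.615
= 90 / 3.862
= 23.3 MPa

23.3


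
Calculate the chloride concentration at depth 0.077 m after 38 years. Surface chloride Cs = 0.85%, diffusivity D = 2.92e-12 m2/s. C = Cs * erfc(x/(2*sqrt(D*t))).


t_seconds = 38 * 365.25 * 24 * 3600 = 1199188800.0 s
arg = 0.077 / (2 * sqrt(2.92e-12 * 1199188800.0))
= 0.6506
erfc(0.6506) = 0.3575
C = 0.85 * 0.3575 = 0.3039%

0.3039


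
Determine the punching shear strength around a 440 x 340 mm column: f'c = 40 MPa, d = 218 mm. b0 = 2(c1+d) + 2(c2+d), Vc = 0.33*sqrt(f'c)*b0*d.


b0 = 2*(440 + 218) + 2*(340 + 218) = 2432 mm
Vc = 0.33 * sqrt(40) * 2432 * 218 / 1000
= 1106.53 kN

1106.53


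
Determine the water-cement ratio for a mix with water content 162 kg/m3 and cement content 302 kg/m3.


w/c = water / cement
w/c = 162 / 302 = 0.536

0.536


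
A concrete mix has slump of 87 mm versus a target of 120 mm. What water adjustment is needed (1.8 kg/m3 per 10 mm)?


Difference = 120 - 87 = 33 mm
Water adjustment = 33 * 1.8 / 10 = 5.9 kg/m3

5.9


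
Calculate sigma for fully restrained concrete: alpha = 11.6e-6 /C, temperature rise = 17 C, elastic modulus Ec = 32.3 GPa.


sigma = alpha * dT * Ec
= 11.6e-6 * 17 * 32.3 * 1000
= 6.37 MPa

6.37


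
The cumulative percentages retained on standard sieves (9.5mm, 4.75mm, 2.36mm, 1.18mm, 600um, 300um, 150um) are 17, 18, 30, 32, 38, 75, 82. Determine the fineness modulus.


FM = sum(cumulative % retained) / 100
= 292 / 100
= 2.92

2.92


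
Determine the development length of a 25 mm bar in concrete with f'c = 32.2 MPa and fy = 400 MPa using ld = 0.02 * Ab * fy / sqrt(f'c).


Ab = pi * 25^2 / 4 = 490.874 mm2
ld = 0.02 * 490.874 * 400 / sqrt(32.2)
= 692.0 mm

692.0


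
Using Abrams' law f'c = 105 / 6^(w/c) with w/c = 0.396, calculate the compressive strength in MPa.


f'c = 105 / 6^0.396
= 105 / 2.033
= 51.65 MPa

51.65


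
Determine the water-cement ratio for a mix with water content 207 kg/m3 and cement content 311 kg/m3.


w/c = water / cement
w/c = 207 / 311 = 0.666

0.666


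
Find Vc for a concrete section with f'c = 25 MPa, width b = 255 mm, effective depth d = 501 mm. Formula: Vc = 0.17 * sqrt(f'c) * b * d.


Vc = 0.17 * sqrt(25) * 255 * 501 / 1000
= 108.59 kN

108.59


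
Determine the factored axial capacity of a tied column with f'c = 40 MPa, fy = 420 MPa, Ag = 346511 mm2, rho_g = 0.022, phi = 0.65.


Ast = rho * Ag = 0.022 * 346511 = 7623.242 mm2
phi*Pn = 0.65 * 0.80 * (0.85 * 40 * (346511 - 7623.242) + 420 * 7623.242) / 1000
= 7656.45 kN

7656.45


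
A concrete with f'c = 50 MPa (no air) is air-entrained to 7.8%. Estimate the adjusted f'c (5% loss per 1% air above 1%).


Strength loss = (7.8 - 1) * 5 = 34.0%
f'c = 50 * (1 - 34.0/100)
= 33.0 MPa

33.0


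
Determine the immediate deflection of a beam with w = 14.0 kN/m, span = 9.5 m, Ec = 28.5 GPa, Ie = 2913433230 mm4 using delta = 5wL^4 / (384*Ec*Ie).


Convert: L = 9.5 m = 9500 mm, Ec = 28.5 GPa = 28500 MPa
delta = 5 * 14.0 * 9500^4 / (384 * 28500 * 2913433230)
= 17.88 mm

17.88


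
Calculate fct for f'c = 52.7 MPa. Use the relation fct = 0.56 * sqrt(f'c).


fct = 0.56 * sqrt(52.7)
= 0.56 * 7.259
= 4.065 MPa

4.065


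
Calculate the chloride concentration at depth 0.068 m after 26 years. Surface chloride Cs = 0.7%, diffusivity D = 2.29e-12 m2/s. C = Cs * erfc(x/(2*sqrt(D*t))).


t_seconds = 26 * 365.25 * 24 * 3600 = 820497600.0 s
arg = 0.068 / (2 * sqrt(2.29e-12 * 820497600.0))
= 0.7844
erfc(0.7844) = 0.2673
C = 0.7 * 0.2673 = 0.1871%

0.1871


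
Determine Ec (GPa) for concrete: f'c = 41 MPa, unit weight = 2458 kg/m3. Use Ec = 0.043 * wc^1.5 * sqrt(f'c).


Ec = 0.043 * 2458^1.5 * sqrt(41) / 1000
= 33.55 GPa

33.55


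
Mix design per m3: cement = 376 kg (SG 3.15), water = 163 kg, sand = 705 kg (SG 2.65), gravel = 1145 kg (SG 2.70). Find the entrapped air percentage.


Vol cement = 376 / (3.15 * 1000) = 0.119365 m3
Vol water = 163 / 1000 = 0.163 m3
Vol sand = 705 / (2.65 * 1000) = 0.266038 m3
Vol gravel = 1145 / (2.70 * 1000) = 0.424074 m3
Total solid + water volume = 0.972477 m3
Air = (1 - 0.972477) * 100 = 2.75%

2.75


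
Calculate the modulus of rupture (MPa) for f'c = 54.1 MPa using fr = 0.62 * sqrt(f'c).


fr = 0.62 * sqrt(54.1)
= 4.56 MPa

4.56


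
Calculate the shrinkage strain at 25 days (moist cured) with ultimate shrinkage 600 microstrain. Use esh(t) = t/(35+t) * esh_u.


esh(25) = 25 / (35 + 25) * 600
= 25 / 60 * 600
= 250.0 microstrain

250.0


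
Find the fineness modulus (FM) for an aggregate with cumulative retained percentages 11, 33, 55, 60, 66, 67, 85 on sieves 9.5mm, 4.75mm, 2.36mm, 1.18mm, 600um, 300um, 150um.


FM = sum(cumulative % retained) / 100
= 377 / 100
= 3.77

3.77


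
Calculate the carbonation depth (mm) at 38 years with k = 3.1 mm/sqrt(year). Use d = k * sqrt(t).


depth = k * sqrt(t)
= 3.1 * sqrt(38)
= 19.11 mm

19.11


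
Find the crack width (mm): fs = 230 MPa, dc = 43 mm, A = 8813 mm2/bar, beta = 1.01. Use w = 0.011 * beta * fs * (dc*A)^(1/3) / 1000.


w = 0.011 * beta * fs * (dc * A)^(1/3) / 1000
= 0.011 * 1.01 * 230 * (43 * 8813)^(1/3) / 1000
= 0.185 mm

0.185


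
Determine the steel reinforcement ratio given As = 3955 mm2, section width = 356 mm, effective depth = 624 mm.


rho = As / (b * d)
= 3955 / (356 * 624)
= 0.0178

0.0178


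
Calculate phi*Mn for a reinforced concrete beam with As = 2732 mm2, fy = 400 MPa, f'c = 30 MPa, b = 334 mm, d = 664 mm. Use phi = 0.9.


a = As * fy / (0.85 * f'c * b)
= 2732 * 400 / (0.85 * 30 * 334)
= 128.3081 mm
Mn = As * fy * (d - a/2) / 10^6
= 655.5117 kN-m
phi*Mn = 0.9 * 655.5117 = 589.96 kN-m

589.96


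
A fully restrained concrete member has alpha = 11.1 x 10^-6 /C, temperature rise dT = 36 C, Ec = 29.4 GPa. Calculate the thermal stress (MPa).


sigma = alpha * dT * Ec
= 11.1e-6 * 36 * 29.4 * 1000
= 11.748 MPa

11.748


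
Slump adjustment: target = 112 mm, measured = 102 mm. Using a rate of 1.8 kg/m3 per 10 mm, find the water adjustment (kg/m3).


Difference = 112 - 102 = 10 mm
Water adjustment = 10 * 1.8 / 10 = 1.8 kg/m3

1.8


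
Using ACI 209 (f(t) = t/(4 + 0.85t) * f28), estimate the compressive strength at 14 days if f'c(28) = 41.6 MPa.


f(14) = 14 / (4 + 0.85 * 14) * 41.6
= 14 / 15.9 * 41.6
= 36.63 MPa

36.63


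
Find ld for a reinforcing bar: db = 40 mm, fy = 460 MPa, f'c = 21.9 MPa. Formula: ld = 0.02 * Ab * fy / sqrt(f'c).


Ab = pi * 40^2 / 4 = 1256.637 mm2
ld = 0.02 * 1256.637 * 460 / sqrt(21.9)
= 2470.4 mm

2470.4


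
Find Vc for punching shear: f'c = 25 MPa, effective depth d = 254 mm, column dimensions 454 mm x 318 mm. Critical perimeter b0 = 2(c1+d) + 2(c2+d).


b0 = 2*(454 + 254) + 2*(318 + 254) = 2560 mm
Vc = 0.33 * sqrt(25) * 2560 * 254 / 1000
= 1072.9 kN

1072.9


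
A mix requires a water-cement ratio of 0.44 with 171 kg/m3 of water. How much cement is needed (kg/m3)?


Cement = water / (w/c)
= 171 / 0.44
= 388.6 kg/m3

388.6


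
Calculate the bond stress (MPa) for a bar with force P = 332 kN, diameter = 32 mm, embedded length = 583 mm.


u = P / (pi * db * ld)
= 332 * 1000 / (pi * 32 * 583)
= 5.665 MPa

5.665


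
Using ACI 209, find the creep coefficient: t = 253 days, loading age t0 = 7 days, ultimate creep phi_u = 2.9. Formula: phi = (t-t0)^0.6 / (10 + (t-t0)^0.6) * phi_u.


dt = 253 - 7 = 246
phi = 246^0.6 / (10 + 246^0.6) * 2.9
= 2.12

2.12


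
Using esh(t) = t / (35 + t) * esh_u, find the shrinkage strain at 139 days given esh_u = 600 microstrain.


esh(139) = 139 / (35 + 139) * 600
= 139 / 174 * 600
= 479.3 microstrain

479.3


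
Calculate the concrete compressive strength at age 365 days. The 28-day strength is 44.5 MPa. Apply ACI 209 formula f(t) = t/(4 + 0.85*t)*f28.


f(365) = 365 / (4 + 0.85 * 365) * 44.5
= 365 / 314.25 * 44.5
= 51.69 MPa

51.69


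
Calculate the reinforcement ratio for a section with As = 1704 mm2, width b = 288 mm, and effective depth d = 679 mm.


rho = As / (b * d)
= 1704 / (288 * 679)
= 0.0087

0.0087


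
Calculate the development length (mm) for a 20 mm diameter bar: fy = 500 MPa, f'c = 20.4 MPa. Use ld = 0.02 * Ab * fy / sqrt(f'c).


Ab = pi * 20^2 / 4 = 314.159 mm2
ld = 0.02 * 314.159 * 500 / sqrt(20.4)
= 695.6 mm

695.6


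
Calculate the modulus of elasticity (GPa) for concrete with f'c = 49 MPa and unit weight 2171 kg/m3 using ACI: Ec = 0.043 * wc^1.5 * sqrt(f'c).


Ec = 0.043 * 2171^1.5 * sqrt(49) / 1000
= 30.45 GPa

30.45


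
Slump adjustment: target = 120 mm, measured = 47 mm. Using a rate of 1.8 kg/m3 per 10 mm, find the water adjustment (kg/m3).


Difference = 120 - 47 = 73 mm
Water adjustment = 73 * 1.8 / 10 = 13.1 kg/m3

13.1


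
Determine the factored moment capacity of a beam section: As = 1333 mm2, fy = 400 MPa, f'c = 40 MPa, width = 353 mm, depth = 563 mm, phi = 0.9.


a = As * fy / (0.85 * f'c * b)
= 1333 * 400 / (0.85 * 40 * 353)
= 44.4259 mm
Mn = As * fy * (d - a/2) / 10^6
= 288.3476 kN-m
phi*Mn = 0.9 * 288.3476 = 259.51 kN-m

259.51


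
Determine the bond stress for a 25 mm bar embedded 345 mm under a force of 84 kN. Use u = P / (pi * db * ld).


u = P / (pi * db * ld)
= 84 * 1000 / (pi * 25 * 345)
= 3.1 MPa

3.1


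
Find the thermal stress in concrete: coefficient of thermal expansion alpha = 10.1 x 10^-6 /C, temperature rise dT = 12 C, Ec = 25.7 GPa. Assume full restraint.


sigma = alpha * dT * Ec
= 10.1e-6 * 12 * 25.7 * 1000
= 3.115 MPa

3.115


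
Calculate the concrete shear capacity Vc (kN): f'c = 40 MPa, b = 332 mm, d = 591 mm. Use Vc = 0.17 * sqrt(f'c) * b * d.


Vc = 0.17 * sqrt(40) * 332 * 591 / 1000
= 210.96 kN

210.96


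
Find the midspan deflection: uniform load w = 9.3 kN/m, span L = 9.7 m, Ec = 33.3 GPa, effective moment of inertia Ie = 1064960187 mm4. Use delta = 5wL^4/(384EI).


Convert: L = 9.7 m = 9700 mm, Ec = 33.3 GPa = 33300 MPa
delta = 5 * 9.3 * 9700^4 / (384 * 33300 * 1064960187)
= 30.23 mm

30.23


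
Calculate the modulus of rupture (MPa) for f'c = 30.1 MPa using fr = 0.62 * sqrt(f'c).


fr = 0.62 * sqrt(30.1)
= 3.402 MPa

3.402


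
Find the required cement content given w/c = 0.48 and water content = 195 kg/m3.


Cement = water / (w/c)
= 195 / 0.48
= 406.2 kg/m3

406.2


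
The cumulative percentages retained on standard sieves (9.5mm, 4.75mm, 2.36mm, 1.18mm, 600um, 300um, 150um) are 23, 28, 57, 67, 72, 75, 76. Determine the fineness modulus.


FM = sum(cumulative % retained) / 100
= 398 / 100
= 3.98

3.98


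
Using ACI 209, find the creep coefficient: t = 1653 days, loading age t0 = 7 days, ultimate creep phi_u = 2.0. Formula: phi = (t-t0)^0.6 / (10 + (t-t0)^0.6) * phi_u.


dt = 1653 - 7 = 1646
phi = 1646^0.6 / (10 + 1646^0.6) * 2.0
= 1.79

1.79


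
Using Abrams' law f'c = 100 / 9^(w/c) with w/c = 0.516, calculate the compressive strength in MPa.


f'c = 100 / 9^0.516
= 100 / 3.107
= 32.18 MPa

32.18


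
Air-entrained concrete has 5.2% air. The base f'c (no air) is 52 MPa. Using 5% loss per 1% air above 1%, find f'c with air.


Strength loss = (5.2 - 1) * 5 = 21.0%
f'c = 52 * (1 - 21.0/100)
= 41.08 MPa

41.08


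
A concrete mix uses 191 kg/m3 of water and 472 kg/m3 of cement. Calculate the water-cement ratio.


w/c = water / cement
w/c = 191 / 472 = 0.405

0.405


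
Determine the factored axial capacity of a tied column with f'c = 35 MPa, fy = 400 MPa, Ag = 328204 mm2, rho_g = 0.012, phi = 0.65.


Ast = rho * Ag = 0.012 * 328204 = 3938.448 mm2
phi*Pn = 0.65 * 0.80 * (0.85 * 35 * (328204 - 3938.448) + 400 * 3938.448) / 1000
= 5835.59 kN

5835.59


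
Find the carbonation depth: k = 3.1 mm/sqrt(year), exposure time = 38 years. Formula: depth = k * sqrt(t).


depth = k * sqrt(t)
= 3.1 * sqrt(38)
= 19.11 mm

19.11


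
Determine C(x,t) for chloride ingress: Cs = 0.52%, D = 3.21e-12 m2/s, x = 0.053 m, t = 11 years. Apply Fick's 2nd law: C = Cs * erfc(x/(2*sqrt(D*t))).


t_seconds = 11 * 365.25 * 24 * 3600 = 347133600.0 s
arg = 0.053 / (2 * sqrt(3.21e-12 * 347133600.0))
= 0.7939
erfc(0.7939) = 0.2616
C = 0.52 * 0.2616 = 0.136%

0.136


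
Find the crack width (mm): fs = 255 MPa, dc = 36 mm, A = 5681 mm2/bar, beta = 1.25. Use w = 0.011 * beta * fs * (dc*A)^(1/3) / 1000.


w = 0.011 * beta * fs * (dc * A)^(1/3) / 1000
= 0.011 * 1.25 * 255 * (36 * 5681)^(1/3) / 1000
= 0.207 mm

0.207


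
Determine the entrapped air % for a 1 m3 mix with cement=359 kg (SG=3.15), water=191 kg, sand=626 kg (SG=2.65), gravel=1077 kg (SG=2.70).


Vol cement = 359 / (3.15 * 1000) = 0.113968 m3
Vol water = 191 / 1000 = 0.191 m3
Vol sand = 626 / (2.65 * 1000) = 0.236226 m3
Vol gravel = 1077 / (2.70 * 1000) = 0.398889 m3
Total solid + water volume = 0.940084 m3
Air = (1 - 0.940084) * 100 = 5.99%

5.99


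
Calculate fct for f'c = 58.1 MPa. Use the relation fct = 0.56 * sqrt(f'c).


fct = 0.56 * sqrt(58.1)
= 0.56 * 7.622
= 4.269 MPa

4.269
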